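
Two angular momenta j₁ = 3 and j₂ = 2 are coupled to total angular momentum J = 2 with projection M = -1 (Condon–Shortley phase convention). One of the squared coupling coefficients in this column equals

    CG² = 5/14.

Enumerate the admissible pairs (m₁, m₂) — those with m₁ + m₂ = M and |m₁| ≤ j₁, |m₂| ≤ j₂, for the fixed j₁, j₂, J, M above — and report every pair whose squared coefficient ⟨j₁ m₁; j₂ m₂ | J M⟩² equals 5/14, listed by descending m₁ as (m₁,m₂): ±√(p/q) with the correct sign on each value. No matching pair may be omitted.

Admissible pairs with m₁+m₂ = M = -1: (-3,2), (-2,1), (-1,0), (0,-1), (1,-2)
  (m₁,m₂)=(1,-2): CG² = 3/14, CG = +√(3/14)
  (m₁,m₂)=(0,-1): CG² = 2/7, CG = −√(2/7)
  (m₁,m₂)=(-1,0): CG² = 1/7, CG = +√(1/7)
  (m₁,m₂)=(-2,1): CG² = 0/1, CG = 0
  (m₁,m₂)=(-3,2): CG² = 5/14, CG = −√(5/14)   ← matches the target
Pairs with CG² = 5/14: (-3,2): −√(5/14)

(-3,2): −√(5/14)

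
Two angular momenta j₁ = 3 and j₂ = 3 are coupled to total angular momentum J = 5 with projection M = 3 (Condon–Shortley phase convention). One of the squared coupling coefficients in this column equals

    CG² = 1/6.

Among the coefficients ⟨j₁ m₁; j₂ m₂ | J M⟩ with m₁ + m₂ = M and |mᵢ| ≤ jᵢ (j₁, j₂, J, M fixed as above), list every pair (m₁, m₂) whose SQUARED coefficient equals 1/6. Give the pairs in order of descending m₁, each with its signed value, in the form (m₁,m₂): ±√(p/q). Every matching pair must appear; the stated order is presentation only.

(2,1): +√(1/6); (1,2): −√(1/6)

Admissible pairs with m₁+m₂ = M = 3: (0,3), (1,2), (2,1), (3,0)
  (m₁,m₂)=(3,0): CG² = 1/3, CG = +√(1/3)
  (m₁,m₂)=(2,1): CG² = 1/6, CG = +√(1/6)   ← matches the target
  (m₁,m₂)=(1,2): CG² = 1/6, CG = −√(1/6)   ← matches the target
  (m₁,m₂)=(0,3): CG² = 1/3, CG = −√(1/3)
Pairs with CG² = 1/6: (2,1): +√(1/6); (1,2): −√(1/6)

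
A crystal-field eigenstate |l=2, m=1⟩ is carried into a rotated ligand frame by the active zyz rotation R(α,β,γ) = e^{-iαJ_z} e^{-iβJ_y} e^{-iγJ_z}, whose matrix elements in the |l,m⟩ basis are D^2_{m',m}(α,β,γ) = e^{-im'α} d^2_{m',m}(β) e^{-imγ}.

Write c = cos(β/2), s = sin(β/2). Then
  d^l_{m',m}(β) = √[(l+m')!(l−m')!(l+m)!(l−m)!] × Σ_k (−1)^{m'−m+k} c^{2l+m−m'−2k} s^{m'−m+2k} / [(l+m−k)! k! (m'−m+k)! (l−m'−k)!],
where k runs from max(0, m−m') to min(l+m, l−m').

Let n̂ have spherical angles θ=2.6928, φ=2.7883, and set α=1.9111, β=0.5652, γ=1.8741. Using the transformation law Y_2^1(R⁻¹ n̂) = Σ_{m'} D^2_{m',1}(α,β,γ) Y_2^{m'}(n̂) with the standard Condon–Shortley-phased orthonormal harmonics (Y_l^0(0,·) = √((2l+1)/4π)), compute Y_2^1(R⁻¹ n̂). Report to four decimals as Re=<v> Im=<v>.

Need the full column D^2_{m',1} for m'=−2..2 at α=1.9111, β=0.5652, γ=1.8741.
cos(β/2)=0.960334, sin(β/2)=0.278853
d^2_{-2,1}: single k=3 term ⇒ +0.041647;  D = -0.015343+0.038717i
d^2_{-1,1}: k∈[2..3] ⇒ +0.215138 -0.006047 = +0.209092;  D = +0.208949+0.007735i
d^2_{0,1}: k∈[1..2] ⇒ +0.604948 -0.051007 = +0.553942;  D = -0.165448-0.528657i
d^2_{1,1}: k∈[0..1] ⇒ +0.850528 -0.215138 = +0.635390;  D = -0.508271+0.381288i
d^2_{2,1}: single k=0 term ⇒ -0.493938;  D = -0.411287-0.273528i
Y_2^{m'}(θ=2.6928,φ=2.7883) and Σ D·Y over m':
  (-0.0153+0.0387i)·(+0.0553+0.0472i)  (+0.2089+0.0077i)·(+0.2833+0.1045i)  (-0.1654-0.5287i)·(+0.4527+0.0000i)  (-0.5083+0.3813i)·(-0.2833+0.1045i)  (-0.4113-0.2735i)·(+0.0553-0.0472i)
Y_2^1(R⁻¹ n̂) = +0.049344-0.370719i

Re=0.0493 Im=-0.3707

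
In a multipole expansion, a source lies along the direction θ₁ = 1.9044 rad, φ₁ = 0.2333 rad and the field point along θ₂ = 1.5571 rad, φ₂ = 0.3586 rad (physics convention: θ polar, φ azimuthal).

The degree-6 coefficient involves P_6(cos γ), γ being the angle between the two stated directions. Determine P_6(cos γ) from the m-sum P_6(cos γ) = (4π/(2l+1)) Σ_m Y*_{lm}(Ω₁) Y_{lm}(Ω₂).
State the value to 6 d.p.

Summing Y*_{l m}(θ₁,φ₁)·Y_{l m}(θ₂,φ₂) over m ∈ [−6, 6]; prefactor 4π/(2·6+1) = 0.966644:
  m=-6: Y*=+0.058495+0.338743i  Y=-0.264917-0.403642i  product +0.121234-0.113350i
  m=-5: Y*=-0.162337-0.379411i  Y=-0.005049-0.022345i  product -0.007659+0.005543i
  m=-4: Y*=+0.030378+0.041007i  Y=-0.048395+0.352606i  product -0.015929+0.008727i
  m=-3: Y*=+0.250559+0.211000i  Y=-0.012701+0.023529i  product -0.008147+0.003215i
  m=-2: Y*=-0.142992-0.072025i  Y=+0.244586-0.213309i  product -0.050337+0.012885i
  m=-1: Y*=-0.268197-0.063731i  Y=+0.026385-0.009889i  product -0.007707+0.000971i
  m=+0: Y*=+0.185731-0.000000i  Y=-0.316595+0.000000i  product -0.058802+0.000000i
  m=+1: Y*=+0.268197-0.063731i  Y=-0.026385-0.009889i  product -0.007707-0.000971i
  m=+2: Y*=-0.142992+0.072025i  Y=+0.244586+0.213309i  product -0.050337-0.012885i
  m=+3: Y*=-0.250559+0.211000i  Y=+0.012701+0.023529i  product -0.008147-0.003215i
  m=+4: Y*=+0.030378-0.041007i  Y=-0.048395-0.352606i  product -0.015929-0.008727i
  m=+5: Y*=+0.162337-0.379411i  Y=+0.005049-0.022345i  product -0.007659-0.005543i
  m=+6: Y*=+0.058495-0.338743i  Y=-0.264917+0.403642i  product +0.121234+0.113350i
Σ over m = +0.004109+0.000000i; ×(4π/13) → +0.003972+0.000000i. Real part: 0.003972

0.003972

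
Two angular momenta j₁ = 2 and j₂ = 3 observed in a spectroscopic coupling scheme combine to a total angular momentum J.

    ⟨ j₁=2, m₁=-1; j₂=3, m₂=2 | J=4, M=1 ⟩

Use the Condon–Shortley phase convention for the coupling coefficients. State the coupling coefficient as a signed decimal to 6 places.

j₁+j₂−J=1  J+j₁−j₂=3  J−j₁+j₂=5  j₁+j₂+J+1=10
(j₁±m₁, j₂±m₂, J±M) = (1,3,5,1,5,3)
P² = 6480/7
sum k=0..1:
  [0] +1/720 = 1/720
  [1] −1/48 = -1/48
S = -7/360
C² = P²·S² = 7/20 ; C = -0.591608

−√(7/20) = -0.591608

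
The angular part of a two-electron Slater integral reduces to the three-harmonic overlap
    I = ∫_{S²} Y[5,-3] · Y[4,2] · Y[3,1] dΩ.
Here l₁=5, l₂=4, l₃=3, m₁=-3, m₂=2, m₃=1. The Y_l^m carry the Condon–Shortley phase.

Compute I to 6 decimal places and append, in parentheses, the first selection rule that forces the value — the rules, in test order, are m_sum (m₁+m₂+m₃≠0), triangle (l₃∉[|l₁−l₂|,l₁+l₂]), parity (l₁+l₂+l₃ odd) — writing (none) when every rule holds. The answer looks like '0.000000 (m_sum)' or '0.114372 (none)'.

-0.144236 (none)

m-sum 0 ✓  L=12 even ✓  1≤3≤9 ✓
Π(2lᵢ+1) = 11×9×7 = 693
triangle coeff Δ(5,4,3) = 1/180180
Σ_t [2,4]: t=2:+1/576 t=3:−1/144 t=4:+1/576 = -1/288
(3j)²=20/1001 [(5 4 3; 0 0 0)], sign=+1
Σ_t [4,6]: t=4:+1/2304 t=5:−1/720 t=6:+1/5760 = -1/1280
(3j)²=27/1430 [(5 4 3; -3 2 1)], sign=-1
⇒ 4πI² = 486/1859
I = (-1)√(486/1859/(4π)) = -0.14423595
No selection rule forces the value: the integral is nonzero (none).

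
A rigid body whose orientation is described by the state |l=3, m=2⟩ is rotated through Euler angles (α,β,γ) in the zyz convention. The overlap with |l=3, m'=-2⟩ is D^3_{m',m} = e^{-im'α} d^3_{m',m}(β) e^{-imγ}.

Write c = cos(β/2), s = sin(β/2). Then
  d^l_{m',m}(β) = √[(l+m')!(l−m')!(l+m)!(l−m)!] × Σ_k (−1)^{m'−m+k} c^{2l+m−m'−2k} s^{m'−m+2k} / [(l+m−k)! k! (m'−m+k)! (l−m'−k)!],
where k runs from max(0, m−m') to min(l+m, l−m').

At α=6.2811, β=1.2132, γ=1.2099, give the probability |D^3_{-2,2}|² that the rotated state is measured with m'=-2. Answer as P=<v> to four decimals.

P=0.1038

D^3_{-2,2}(6.2811,1.2132,1.2099) = e^{-i·-2·6.2811}·d^3_{-2,2}(1.2132)·e^{-i·2·1.2099}. Compute d first:
Half-angle: c=0.821591, s=0.570077. N=√(1·120·120·1)=120.000000
k∈{4,5} keeps every argument non-negative
  k=4: (−1)^0·120.0000/(24)·0.8216^2·0.5701^4 = +0.356465
  k=5: (−1)^1·120.0000/(120)·0.8216^0·0.5701^6 = -0.034324
d^3_{-2,2}(1.2132) = +0.356465 -0.034324 = +0.322140
|D^3_{-2,2}|² = |d^3_{-2,2}(β)|² = (+0.322140)² = 0.103774 (the z-rotation phases have unit modulus)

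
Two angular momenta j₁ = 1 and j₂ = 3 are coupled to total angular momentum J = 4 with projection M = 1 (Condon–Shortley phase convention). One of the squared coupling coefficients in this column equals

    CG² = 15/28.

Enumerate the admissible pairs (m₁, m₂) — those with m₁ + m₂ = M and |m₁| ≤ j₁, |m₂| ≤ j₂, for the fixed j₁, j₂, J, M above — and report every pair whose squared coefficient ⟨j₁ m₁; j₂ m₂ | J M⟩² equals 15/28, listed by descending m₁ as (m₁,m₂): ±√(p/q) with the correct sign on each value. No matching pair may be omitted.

(0,1): +√(15/28)

Admissible pairs with m₁+m₂ = M = 1: (-1,2), (0,1), (1,0)
  (m₁,m₂)=(1,0): CG² = 5/14, CG = +√(5/14)
  (m₁,m₂)=(0,1): CG² = 15/28, CG = +√(15/28)   ← matches the target
  (m₁,m₂)=(-1,2): CG² = 3/28, CG = +√(3/28)
Pairs with CG² = 15/28: (0,1): +√(15/28)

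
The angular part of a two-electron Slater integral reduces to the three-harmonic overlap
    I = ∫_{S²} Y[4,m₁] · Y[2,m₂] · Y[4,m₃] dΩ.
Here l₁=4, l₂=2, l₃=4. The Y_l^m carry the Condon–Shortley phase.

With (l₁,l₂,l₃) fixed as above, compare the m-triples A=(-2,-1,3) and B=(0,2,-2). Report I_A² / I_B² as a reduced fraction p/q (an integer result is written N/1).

l's match ⇒ only the (l;m) 3-j factors differ between A and B.
A: triangle coeff Δ(4,2,4) = 1/13860; Σ_t [0,1]: t=0:+1/1440 t=1:−1/240 = -1/288; (3j)²=5/132 [(4 2 4; -2 -1 3)], sign=+1
B: triangle coeff Δ(4,2,4) = 1/13860; Σ_t [2,2]: t=2:+1/192 = 1/192; (3j)²=3/77 [(4 2 4; 0 2 -2)], sign=+1
I_A²/I_B² = (5/132)/(3/77) = 35/36

35/36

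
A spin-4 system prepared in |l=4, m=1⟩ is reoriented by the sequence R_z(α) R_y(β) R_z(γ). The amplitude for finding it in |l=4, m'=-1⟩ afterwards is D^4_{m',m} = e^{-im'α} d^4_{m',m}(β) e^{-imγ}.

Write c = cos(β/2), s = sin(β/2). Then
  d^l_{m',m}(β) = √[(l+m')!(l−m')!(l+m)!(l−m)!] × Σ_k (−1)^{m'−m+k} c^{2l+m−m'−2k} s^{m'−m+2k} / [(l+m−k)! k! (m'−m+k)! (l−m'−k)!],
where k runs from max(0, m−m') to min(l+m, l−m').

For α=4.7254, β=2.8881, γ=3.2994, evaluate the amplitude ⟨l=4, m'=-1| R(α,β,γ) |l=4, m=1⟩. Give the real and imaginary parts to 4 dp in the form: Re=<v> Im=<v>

Split into d^4_{-1,1}(β=2.8881) × two z-phases.
c=cos(2.888100/2)=0.126407, s=sin(2.888100/2)=0.991978; N=√[6·120·120·6]=720.000000
The bounds max(0,m−m')=2 and min(l+m,l−m')=5 give 4 terms
  k=2: (−1)^0·720.0000/(72)·0.1264^6·0.9920^2 = +0.000040
  k=3: (−1)^1·720.0000/(24)·0.1264^4·0.9920^4 = -0.007417
  k=4: (−1)^2·720.0000/(48)·0.1264^2·0.9920^6 = +0.228375
  k=5: (−1)^3·720.0000/(720)·0.1264^0·0.9920^8 = -0.937601
d^4_{-1,1}(2.8881) = +0.000040 -0.007417 +0.228375 -0.937601 = -0.716602
Phases: e^{-i·(-1)·4.7254}=+0.013011-0.999915i, e^{-i·(1)·3.2994}=-0.987574+0.157153i ⇒ D=-0.103399-0.709103i

Re=-0.1034 Im=-0.7091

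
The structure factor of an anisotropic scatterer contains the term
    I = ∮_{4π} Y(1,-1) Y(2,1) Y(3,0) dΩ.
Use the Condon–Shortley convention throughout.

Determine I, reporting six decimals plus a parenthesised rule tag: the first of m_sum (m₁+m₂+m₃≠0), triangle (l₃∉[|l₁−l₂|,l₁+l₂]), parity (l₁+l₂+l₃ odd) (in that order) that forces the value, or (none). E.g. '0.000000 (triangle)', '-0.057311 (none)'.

0.143048 (none)

m-sum 0 ✓  L=6 even ✓  1≤3≤3 ✓
Π(2lᵢ+1) = 3×5×7 = 105
triangle coeff Δ(1,2,3) = 1/105
Σ_t [0,0]: t=0:+1/4 = 1/4
(3j)²=3/35 [(1 2 3; 0 0 0)], sign=-1
Σ_t [0,0]: t=0:+1/12 = 1/12
(3j)²=1/35 [(1 2 3; -1 1 0)], sign=-1
⇒ 4πI² = 9/35
I = (+1)√(9/35/(4π)) = 0.14304817
No selection rule forces the value: the integral is nonzero (none).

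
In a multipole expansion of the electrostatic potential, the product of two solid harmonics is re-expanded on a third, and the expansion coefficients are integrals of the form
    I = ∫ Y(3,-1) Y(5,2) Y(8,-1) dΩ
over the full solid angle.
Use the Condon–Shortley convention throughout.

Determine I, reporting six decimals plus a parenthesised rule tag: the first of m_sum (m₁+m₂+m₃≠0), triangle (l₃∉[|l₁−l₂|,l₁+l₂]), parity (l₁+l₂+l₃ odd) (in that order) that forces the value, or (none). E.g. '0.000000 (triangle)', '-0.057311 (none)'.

-0.149027 (none)

Rules hold: Σm=0, L=16 even, 2≤8≤8.
N = 7·11·17 = 1309
Δ = 0!·6!·10!/17! = 1/136136
Racah Σ t=0..0: t=0:+1/518400 = 1/518400
⇒ 3j(3 5 8; 0 0 0)² = 56/2431, sgn +1
Racah Σ t=0..0: t=0:+1/1451520 = 1/1451520
⇒ 3j(3 5 8; -1 2 -1)² = 45/4862, sgn -1
4πI² = N·(3j₀)²·(3jₘ)² = 8820/31603
I = -1·√(0.279087/4π) = -0.14902708
No selection rule forces the value: the integral is nonzero (none).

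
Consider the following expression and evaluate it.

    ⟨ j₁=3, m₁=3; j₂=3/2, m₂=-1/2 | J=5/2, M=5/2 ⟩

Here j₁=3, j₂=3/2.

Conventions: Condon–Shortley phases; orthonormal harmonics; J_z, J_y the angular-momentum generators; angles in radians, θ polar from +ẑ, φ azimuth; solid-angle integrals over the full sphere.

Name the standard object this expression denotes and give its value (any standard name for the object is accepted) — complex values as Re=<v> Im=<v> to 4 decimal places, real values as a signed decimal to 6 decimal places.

This is a Clebsch–Gordan (vector-coupling) coefficient.
j₁+j₂−J=2  J+j₁−j₂=4  J−j₁+j₂=1  j₁+j₂+J+1=8
(j₁±m₁, j₂±m₂, J±M) = (6,0,1,2,5,0)
P² = 8640/7
sum k=0..0:
  [0] +1/48 = 1/48
S = 1/48
C² = P²·S² = 15/28 ; C = +0.731925

Clebsch–Gordan coefficient, +√(15/28) ≈ +0.731925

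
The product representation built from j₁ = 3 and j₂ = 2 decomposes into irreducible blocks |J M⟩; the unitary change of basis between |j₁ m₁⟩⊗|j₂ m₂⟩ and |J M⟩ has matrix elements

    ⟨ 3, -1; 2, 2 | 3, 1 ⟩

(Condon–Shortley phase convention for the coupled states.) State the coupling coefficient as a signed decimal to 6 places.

j₁+j₂−J=2  J+j₁−j₂=4  J−j₁+j₂=2  j₁+j₂+J+1=9
(j₁±m₁, j₂±m₂, J±M) = (2,4,4,0,4,2)
P² = 512/5
sum k=2..2:
  [2] +1/16 = 1/16
S = 1/16
C² = P²·S² = 2/5 ; C = +0.632456

+0.632456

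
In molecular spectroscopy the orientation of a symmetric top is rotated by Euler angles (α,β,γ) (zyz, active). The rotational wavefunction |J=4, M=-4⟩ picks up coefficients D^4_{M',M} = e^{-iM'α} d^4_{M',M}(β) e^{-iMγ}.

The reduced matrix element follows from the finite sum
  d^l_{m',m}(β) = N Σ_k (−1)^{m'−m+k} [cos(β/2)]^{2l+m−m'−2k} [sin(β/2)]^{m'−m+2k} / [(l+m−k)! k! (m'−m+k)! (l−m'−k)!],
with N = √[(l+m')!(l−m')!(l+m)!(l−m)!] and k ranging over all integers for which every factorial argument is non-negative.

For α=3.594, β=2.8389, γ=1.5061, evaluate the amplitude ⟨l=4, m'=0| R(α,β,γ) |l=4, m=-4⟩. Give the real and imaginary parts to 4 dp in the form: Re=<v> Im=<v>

First d^4_{0,-4}(β=2.8389), then the phase factors e^{-i(0)α} and e^{-i(-4)γ}:
Half-angle: c=0.150769, s=0.988569. N=√(24·24·1·40320)=4819.161753
The bounds max(0,m−m')=0 and min(l+m,l−m')=0 give 1 term
  k=0: (−1)^4·4819.1618/(576)·0.1508^4·0.9886^4 = +0.004129
d^4_{0,-4}(2.8389) = +0.004129
Phases: e^{-i·(0)·3.5940}=+1.000000+0.000000i, e^{-i·(-4)·1.5061}=+0.966702-0.255906i ⇒ D=+0.003991-0.001057i

Re=0.0040 Im=-0.0011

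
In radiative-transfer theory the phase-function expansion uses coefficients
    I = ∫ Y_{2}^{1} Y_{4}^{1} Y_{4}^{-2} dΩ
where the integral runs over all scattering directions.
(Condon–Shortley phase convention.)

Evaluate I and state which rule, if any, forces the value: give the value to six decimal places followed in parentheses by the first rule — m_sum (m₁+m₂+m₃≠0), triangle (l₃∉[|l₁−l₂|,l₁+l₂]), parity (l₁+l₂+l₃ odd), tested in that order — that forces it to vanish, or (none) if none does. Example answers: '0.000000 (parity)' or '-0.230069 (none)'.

Rules hold: Σm=0, L=10 even, 2≤4≤6.
N = 5·9·9 = 405
Δ = 2!·2!·6!/11! = 1/13860
Racah Σ t=0..2: t=0:+1/192 t=1:−1/36 t=2:+1/192 = -5/288
⇒ 3j(2 4 4; 0 0 0)² = 20/693, sgn -1
Racah Σ t=0..1: t=0:+1/240 t=1:−1/96 = -1/160
⇒ 3j(2 4 4; 1 1 -2)² = 27/1540, sgn -1
4πI² = N·(3j₀)²·(3jₘ)² = 1215/5929
I = +1·√(0.204925/4π) = 0.12770047
No selection rule forces the value: the integral is nonzero (none).

0.127700 (none)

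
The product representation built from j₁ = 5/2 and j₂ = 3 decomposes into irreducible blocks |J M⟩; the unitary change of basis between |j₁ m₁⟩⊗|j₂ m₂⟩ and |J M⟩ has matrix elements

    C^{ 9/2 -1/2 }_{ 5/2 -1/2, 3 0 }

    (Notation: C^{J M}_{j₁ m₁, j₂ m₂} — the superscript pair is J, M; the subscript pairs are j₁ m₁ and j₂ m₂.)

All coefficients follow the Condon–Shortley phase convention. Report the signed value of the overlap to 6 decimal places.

-0.208063

triangle: 1!×4!×5!/11! = 2880/39916800
(j±m)!: 2!×3!×3!×3!×4!×5! = 1244160
prefactor² = (2J+1)×Δ×N² = 69120/77
  k=0: +1/(0!×1!×3!×3!×1!×2!) = 1/72
  k=1: −1/(1!×0!×2!×2!×2!×3!) = -1/48
Σ = -1/144  ⇒  CG² = 69120/77×(-1/144)² = 10/231
CG = −√(10/231) = -0.208063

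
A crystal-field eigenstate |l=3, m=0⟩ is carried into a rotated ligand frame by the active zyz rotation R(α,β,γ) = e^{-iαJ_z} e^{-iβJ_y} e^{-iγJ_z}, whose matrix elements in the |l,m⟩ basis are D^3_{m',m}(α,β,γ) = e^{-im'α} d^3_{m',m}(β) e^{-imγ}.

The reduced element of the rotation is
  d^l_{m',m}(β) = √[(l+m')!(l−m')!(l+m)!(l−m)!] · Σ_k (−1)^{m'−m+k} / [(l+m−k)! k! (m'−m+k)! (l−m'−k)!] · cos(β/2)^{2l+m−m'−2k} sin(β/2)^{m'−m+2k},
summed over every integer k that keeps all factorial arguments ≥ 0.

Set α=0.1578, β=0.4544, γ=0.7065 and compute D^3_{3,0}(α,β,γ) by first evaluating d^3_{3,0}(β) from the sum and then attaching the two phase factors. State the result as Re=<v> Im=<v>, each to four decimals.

Re=-0.0421 Im=0.0216

Split into d^3_{3,0}(β=0.4544) × two z-phases.
c=cos(0.454400/2)=0.974301, s=sin(0.454400/2)=0.225250; N=√[720·1·6·6]=160.996894
The bounds max(0,m−m')=0 and min(l+m,l−m')=0 give 1 term
  k=0: (−1)^3·160.9969/(36)·0.9743^3·0.2253^3 = -0.047271
d^3_{3,0}(0.4544) = -0.047271
Phases: e^{-i·(3)·0.1578}=+0.890023-0.455915i, e^{-i·(0)·0.7065}=+1.000000+0.000000i ⇒ D=-0.042072+0.021551i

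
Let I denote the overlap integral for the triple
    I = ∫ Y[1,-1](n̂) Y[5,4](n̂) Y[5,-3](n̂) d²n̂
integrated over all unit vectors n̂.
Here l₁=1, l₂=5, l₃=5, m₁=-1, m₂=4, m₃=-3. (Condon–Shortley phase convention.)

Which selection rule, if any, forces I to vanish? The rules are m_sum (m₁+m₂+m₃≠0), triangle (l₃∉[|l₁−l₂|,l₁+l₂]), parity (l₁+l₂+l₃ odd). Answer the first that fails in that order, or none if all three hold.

m₁+m₂+m₃ = -1 + 4 − 3 = 0  ✓
triangle: |1−5|=4 ≤ l₃=5 ≤ 1+5=6  ✓
parity: l₁+l₂+l₃ = 11 is odd  ✗

parity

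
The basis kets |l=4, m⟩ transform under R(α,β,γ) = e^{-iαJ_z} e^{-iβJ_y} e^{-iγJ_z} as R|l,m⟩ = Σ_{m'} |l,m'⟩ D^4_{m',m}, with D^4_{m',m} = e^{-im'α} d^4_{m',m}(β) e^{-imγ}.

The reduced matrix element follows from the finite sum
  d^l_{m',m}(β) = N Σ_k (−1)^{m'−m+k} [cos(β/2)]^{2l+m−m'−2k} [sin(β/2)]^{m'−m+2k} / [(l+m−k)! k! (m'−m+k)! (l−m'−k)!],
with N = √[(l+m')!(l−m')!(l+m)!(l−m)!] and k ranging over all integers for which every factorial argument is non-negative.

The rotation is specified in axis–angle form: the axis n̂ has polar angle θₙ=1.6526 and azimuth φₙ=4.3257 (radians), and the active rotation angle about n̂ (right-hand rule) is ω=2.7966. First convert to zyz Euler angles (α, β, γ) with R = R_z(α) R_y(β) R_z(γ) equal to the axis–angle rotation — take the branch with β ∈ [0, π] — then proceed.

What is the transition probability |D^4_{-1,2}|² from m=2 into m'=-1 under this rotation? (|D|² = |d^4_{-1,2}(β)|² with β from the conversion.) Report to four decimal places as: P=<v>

P=0.3352

Axis–angle → zyz. n̂ = (sinθₙcosφₙ, sinθₙsinφₙ, cosθₙ) = (-0.375863, -0.923066, -0.081712), ω = 2.7966.
R = I cosω + sinω [n̂]ₓ + (1−cosω) n̂n̂ᵀ gives
  R = [-0.666856, +0.701084, -0.252556; +0.645815, +0.712818, +0.273521; +0.371787, +0.019295, -0.928118]
β = atan2(√(R₁₃²+R₂₃²), R₃₃) = 2.760120; α = atan2(R₂₃, R₁₃) mod 2π = 2.316364; γ = atan2(R₃₂, −R₃₁) mod 2π = 3.089742
D^4_{-1,2}(2.3164,2.7601,3.0897) = e^{-i·-1·2.3164}·d^4_{-1,2}(2.7601)·e^{-i·2·3.0897}. Compute d first:
With c≡cos(β/2)=0.189582 and s≡sin(β/2)=0.981865, N=[6·120·720·2]^{1/2}=1018.233765
k∈{3,4,5} keeps every argument non-negative
  k=3: (−1)^0·1018.2338/(72)·0.1896^5·0.9819^3 = +0.003278
  k=4: (−1)^1·1018.2338/(48)·0.1896^3·0.9819^5 = -0.131903
  k=5: (−1)^2·1018.2338/(240)·0.1896^1·0.9819^7 = +0.707612
d^4_{-1,2}(2.7601) = +0.003278 -0.131903 +0.707612 = +0.578987
|D^4_{-1,2}|² = |d^4_{-1,2}(β)|² = (+0.578987)² = 0.335226 (the z-rotation phases have unit modulus)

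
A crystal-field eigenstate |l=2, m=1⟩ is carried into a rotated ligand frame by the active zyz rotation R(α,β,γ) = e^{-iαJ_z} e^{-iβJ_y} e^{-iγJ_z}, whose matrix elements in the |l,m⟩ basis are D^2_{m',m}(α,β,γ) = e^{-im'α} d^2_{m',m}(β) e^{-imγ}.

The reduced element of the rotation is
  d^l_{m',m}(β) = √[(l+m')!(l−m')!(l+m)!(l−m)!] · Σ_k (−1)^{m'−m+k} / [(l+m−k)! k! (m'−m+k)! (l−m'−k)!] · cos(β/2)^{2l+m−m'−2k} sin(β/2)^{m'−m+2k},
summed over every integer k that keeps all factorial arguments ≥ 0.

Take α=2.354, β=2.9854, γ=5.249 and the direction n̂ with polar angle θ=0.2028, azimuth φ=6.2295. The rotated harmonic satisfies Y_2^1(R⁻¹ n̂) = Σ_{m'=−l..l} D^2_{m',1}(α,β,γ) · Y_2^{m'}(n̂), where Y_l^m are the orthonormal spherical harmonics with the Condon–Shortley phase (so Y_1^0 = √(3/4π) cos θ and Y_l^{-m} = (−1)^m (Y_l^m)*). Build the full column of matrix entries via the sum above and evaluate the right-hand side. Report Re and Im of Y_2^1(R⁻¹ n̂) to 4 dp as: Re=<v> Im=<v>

Need the full column D^2_{m',1} for m'=−2..2 at α=2.3540, β=2.9854, γ=5.2490.
cos(β/2)=0.078017, sin(β/2)=0.996952
d^2_{-2,1}: single k=3 term ⇒ +0.154612;  D = +0.132532-0.079624i
d^2_{-1,1}: k∈[2..3] ⇒ +0.018149 -0.987864 = -0.969715;  D = +0.940381+0.236708i
d^2_{0,1}: k∈[1..2] ⇒ +0.001160 -0.189360 = -0.188200;  D = -0.096213-0.161748i
d^2_{1,1}: k∈[0..1] ⇒ +0.000037 -0.018149 = -0.018112;  D = -0.004498+0.017544i
d^2_{2,1}: single k=0 term ⇒ -0.000947;  D = +0.000816-0.000480i
Y_2^{m'}(θ=0.2028,φ=6.2295) and Σ D·Y over m':
  (+0.1325-0.0796i)·(+0.0156+0.0017i)  (+0.9404+0.2367i)·(+0.1522+0.0082i)  (-0.0962-0.1617i)·(+0.5924+0.0000i)  (-0.0045+0.0175i)·(-0.1522+0.0082i)  (+0.0008-0.0005i)·(+0.0156-0.0017i)
Y_2^1(R⁻¹ n̂) = +0.086938-0.055837i

Re=0.0869 Im=-0.0558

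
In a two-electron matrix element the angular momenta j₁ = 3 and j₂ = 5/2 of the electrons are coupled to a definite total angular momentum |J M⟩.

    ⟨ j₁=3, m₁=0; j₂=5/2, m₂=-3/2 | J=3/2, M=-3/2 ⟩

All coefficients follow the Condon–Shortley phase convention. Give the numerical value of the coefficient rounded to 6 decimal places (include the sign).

j₁+j₂−J=4  J+j₁−j₂=2  J−j₁+j₂=1  j₁+j₂+J+1=8
(j₁±m₁, j₂±m₂, J±M) = (3,3,1,4,0,3)
P² = 864/35
sum k=1..1:
  [1] −1/12 = -1/12
S = -1/12
C² = P²·S² = 6/35 ; C = -0.414039

−√(6/35) ≈ -0.414039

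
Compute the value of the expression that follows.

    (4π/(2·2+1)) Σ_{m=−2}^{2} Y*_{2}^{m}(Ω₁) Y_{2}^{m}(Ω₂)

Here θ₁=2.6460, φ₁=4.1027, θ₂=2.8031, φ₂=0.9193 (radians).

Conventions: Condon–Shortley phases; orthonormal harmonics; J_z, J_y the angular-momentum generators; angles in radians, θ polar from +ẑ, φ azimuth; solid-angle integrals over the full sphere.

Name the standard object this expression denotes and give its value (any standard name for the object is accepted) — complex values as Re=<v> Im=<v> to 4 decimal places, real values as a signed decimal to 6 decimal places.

This sum is the spherical-harmonic addition theorem: it equals the Legendre polynomial P_l(cos γ) of the angle γ between the two directions.
Expand P_2 via completeness: Σ_{m} conj(Y_{2,m}) at Ω₁ times Y_{2,m} at Ω₂ —
  term(m=-2) = +0.003708+0.000311i   from Y*(Ω₁)=-0.030071+0.082017i, Y(Ω₂)=-0.011271-0.041075i
  term(m=-1) = -0.078136-0.003269i   from Y*(Ω₁)=+0.185060+0.264957i, Y(Ω₂)=-0.146731+0.192417i
  term(m=+0) = +0.219427+0.000000i   from Y*(Ω₁)=+0.416805-0.000000i, Y(Ω₂)=+0.526451+0.000000i
  term(m=+1) = -0.078136+0.003269i   from Y*(Ω₁)=-0.185060+0.264957i, Y(Ω₂)=+0.146731+0.192417i
  term(m=+2) = +0.003708-0.000311i   from Y*(Ω₁)=-0.030071-0.082017i, Y(Ω₂)=-0.011271+0.041075i
Total Σ_m = +0.070570+0.000000i. Multiply by 2.513274: +0.177363+0.000000i. P_2(cos γ) = 0.177363

Legendre polynomial (addition theorem), +0.177363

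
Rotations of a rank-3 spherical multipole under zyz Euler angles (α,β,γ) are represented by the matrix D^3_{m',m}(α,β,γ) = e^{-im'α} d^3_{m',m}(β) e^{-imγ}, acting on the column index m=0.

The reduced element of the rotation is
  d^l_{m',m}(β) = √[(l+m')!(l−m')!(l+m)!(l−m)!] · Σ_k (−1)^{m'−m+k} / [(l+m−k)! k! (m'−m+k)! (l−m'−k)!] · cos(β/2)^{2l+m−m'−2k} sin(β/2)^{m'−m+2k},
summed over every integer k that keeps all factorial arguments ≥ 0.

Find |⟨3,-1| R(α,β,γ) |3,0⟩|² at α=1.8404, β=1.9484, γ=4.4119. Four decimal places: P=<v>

P=0.0166

Split into d^3_{-1,0}(β=1.9484) × two z-phases.
c=cos(1.948400/2)=0.561830, s=sin(1.948400/2)=0.827253; N=√[2·24·6·6]=41.569219
k∈{1,2,3} keeps every argument non-negative
  k=1: (−1)^0·41.5692/(12)·0.5618^5·0.8273^1 = +0.160418
  k=2: (−1)^1·41.5692/(4)·0.5618^3·0.8273^3 = -1.043377
  k=3: (−1)^2·41.5692/(12)·0.5618^1·0.8273^5 = +0.754026
d^3_{-1,0}(1.9484) = +0.160418 -1.043377 +0.754026 = -0.128933
|D^3_{-1,0}|² = |d^3_{-1,0}(β)|² = (-0.128933)² = 0.016624 (the z-rotation phases have unit modulus)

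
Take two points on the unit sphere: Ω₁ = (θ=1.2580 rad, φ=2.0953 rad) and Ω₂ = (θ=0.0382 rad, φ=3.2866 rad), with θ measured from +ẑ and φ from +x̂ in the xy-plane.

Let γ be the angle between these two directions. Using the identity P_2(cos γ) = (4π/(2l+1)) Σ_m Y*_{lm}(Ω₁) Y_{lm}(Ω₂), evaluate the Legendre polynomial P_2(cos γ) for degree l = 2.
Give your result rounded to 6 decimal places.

-0.345480

Expand P_2 via completeness: Σ_{m} conj(Y_{2,m}) at Ω₁ times Y_{2,m} at Ω₂ —
  [-2]  conj(Y_{2,-2})(Ω₁) = (-0.174300, -0.303163) ; Y_{2,-2}(Ω₂) = (0.000540, -0.000161) ; Δ = (-0.000143, -0.000136)
  [-1]  conj(Y_{2,-1})(Ω₁) = (-0.113274, 0.195787) ; Y_{2,-1}(Ω₂) = (-0.029173, 0.004260) ; Δ = (0.002470, -0.006194)
  [+0]  conj(Y_{2,0})(Ω₁) = (-0.225796, -0.000000) ; Y_{2,0}(Ω₂) = (0.629403, 0.000000) ; Δ = (-0.142117, -0.000000)
  [+1]  conj(Y_{2,1})(Ω₁) = (0.113274, 0.195787) ; Y_{2,1}(Ω₂) = (0.029173, 0.004260) ; Δ = (0.002470, 0.006194)
  [+2]  conj(Y_{2,2})(Ω₁) = (-0.174300, 0.303163) ; Y_{2,2}(Ω₂) = (0.000540, 0.000161) ; Δ = (-0.000143, 0.000136)
Σ over m = (-0.137462, 0.000000); ×(4π/5) → (-0.345480, 0.000000). Real part: -0.345480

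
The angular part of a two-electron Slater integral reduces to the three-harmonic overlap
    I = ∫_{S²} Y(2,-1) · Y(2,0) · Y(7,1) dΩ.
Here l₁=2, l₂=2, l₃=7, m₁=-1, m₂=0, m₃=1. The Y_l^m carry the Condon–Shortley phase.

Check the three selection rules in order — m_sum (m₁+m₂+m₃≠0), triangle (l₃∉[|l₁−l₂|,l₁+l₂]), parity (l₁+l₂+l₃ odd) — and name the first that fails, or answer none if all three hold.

triangle

Σmᵢ = 0  ✓
l₃∈[|l₁−l₂|,l₁+l₂]=[0,4] required, l₃=7 fails  ✗
Σlᵢ = 11 ⇒ odd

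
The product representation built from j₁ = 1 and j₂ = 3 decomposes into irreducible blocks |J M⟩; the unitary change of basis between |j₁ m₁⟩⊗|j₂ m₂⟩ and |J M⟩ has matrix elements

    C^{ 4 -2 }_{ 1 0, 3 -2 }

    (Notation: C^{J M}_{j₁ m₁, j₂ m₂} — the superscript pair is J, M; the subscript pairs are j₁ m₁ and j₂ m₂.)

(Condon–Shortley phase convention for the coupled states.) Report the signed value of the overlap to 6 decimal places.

j₁+j₂−J=0  J+j₁−j₂=2  J−j₁+j₂=6  j₁+j₂+J+1=9
(j₁±m₁, j₂±m₂, J±M) = (1,1,1,5,2,6)
P² = 43200/7
sum k=0..0:
  [0] +1/120 = 1/120
S = 1/120
C² = P²·S² = 3/7 ; C = +0.654654

+0.654654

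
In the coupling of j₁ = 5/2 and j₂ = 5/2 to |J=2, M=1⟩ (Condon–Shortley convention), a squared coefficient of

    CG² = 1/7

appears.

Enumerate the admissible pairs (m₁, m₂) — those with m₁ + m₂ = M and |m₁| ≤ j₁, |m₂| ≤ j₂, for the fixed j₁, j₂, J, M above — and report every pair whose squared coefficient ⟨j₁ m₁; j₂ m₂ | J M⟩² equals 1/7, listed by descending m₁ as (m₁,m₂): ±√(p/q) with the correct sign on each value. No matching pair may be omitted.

Admissible pairs with m₁+m₂ = M = 1: (-3/2,5/2), (-1/2,3/2), (1/2,1/2), (3/2,-1/2), (5/2,-3/2)
  (m₁,m₂)=(5/2,-3/2): CG² = 5/14, CG = +√(5/14)
  (m₁,m₂)=(3/2,-1/2): CG² = 1/7, CG = −√(1/7)   ← matches the target
  (m₁,m₂)=(1/2,1/2): CG² = 0/1, CG = 0
  (m₁,m₂)=(-1/2,3/2): CG² = 1/7, CG = +√(1/7)   ← matches the target
  (m₁,m₂)=(-3/2,5/2): CG² = 5/14, CG = −√(5/14)
Pairs with CG² = 1/7: (3/2,-1/2): −√(1/7); (-1/2,3/2): +√(1/7)

(3/2,-1/2): −√(1/7); (-1/2,3/2): +√(1/7)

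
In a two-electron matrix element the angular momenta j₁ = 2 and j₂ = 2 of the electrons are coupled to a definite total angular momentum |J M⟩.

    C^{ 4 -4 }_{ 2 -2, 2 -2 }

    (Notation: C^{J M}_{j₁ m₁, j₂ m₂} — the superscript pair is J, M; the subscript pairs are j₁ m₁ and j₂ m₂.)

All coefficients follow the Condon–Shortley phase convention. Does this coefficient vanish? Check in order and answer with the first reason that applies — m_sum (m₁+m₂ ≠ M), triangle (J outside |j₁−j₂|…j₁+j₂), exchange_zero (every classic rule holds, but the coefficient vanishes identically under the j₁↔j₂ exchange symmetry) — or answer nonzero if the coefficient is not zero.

m-sum: m₁+m₂ = -2+(-2) = -4, M = -4  ✓
triangle: |j₁−j₂| = 0 ≤ J = 4 ≤ j₁+j₂ = 4  ✓
exchange: j₁=j₂, m₁=m₂ with (−1)^(j₁+j₂−J) = (−1)^0 = +1 — symmetry imposes no zero
value check: CG = +1 = +1.000000 ≠ 0

nonzero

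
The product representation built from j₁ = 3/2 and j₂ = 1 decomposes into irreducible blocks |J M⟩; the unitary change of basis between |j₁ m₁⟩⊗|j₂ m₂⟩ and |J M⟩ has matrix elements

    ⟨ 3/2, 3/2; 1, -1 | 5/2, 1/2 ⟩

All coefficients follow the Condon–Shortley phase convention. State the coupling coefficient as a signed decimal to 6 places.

√[6·0!3!2!/6! · 3!0!0!2!3!2!] = √(72/5)
  +(−1)^0/∏(0,0,0,0,3,2)! = 1/12  (running 1/12)
⟨..|..⟩ = √(72/5)·(1/12) = +0.316228

+√(1/10) = +0.316228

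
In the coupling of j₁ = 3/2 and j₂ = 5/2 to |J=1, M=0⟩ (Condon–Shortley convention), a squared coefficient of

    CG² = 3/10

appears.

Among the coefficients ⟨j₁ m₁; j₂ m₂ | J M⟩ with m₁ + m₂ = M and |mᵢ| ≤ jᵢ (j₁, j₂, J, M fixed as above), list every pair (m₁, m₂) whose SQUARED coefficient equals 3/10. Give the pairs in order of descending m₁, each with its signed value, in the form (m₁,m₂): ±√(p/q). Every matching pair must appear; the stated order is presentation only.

(1/2,-1/2): −√(3/10); (-1/2,1/2): +√(3/10)

Admissible pairs with m₁+m₂ = M = 0: (-3/2,3/2), (-1/2,1/2), (1/2,-1/2), (3/2,-3/2)
  (m₁,m₂)=(3/2,-3/2): CG² = 1/5, CG = +√(1/5)
  (m₁,m₂)=(1/2,-1/2): CG² = 3/10, CG = −√(3/10)   ← matches the target
  (m₁,m₂)=(-1/2,1/2): CG² = 3/10, CG = +√(3/10)   ← matches the target
  (m₁,m₂)=(-3/2,3/2): CG² = 1/5, CG = −√(1/5)
Pairs with CG² = 3/10: (1/2,-1/2): −√(3/10); (-1/2,1/2): +√(3/10)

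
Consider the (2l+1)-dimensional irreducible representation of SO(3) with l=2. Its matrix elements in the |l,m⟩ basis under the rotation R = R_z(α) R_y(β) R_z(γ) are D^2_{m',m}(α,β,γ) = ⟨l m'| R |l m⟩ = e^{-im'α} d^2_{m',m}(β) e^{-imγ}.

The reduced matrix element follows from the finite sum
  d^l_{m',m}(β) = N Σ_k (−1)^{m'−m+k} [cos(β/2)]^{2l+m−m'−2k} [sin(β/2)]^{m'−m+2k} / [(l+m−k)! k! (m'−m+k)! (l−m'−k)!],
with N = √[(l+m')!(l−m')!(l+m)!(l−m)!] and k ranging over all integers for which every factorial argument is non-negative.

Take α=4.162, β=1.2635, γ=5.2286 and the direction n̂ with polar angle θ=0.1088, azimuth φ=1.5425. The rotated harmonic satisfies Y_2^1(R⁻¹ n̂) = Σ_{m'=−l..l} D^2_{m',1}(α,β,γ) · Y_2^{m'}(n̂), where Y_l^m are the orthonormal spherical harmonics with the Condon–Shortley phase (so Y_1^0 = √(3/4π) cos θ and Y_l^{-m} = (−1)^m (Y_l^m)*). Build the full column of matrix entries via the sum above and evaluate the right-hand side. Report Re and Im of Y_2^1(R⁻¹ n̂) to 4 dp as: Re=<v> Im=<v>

Need the full column D^2_{m',1} for m'=−2..2 at α=4.1620, β=1.2635, γ=5.2286.
cos(β/2)=0.806995, sin(β/2)=0.590558
d^2_{-2,1}: single k=3 term ⇒ +0.332421;  D = -0.332066+0.015350i
d^2_{-1,1}: k∈[2..3] ⇒ +0.681378 -0.121633 = +0.559746;  D = +0.270415-0.490093i
d^2_{0,1}: k∈[1..2] ⇒ +0.760241 -0.407131 = +0.353110;  D = +0.174291+0.307098i
d^2_{1,1}: k∈[0..1] ⇒ +0.424115 -0.681378 = -0.257263;  D = +0.257113+0.008791i
d^2_{2,1}: single k=0 term ⇒ -0.620734;  D = -0.342545+0.517662i
Y_2^{m'}(θ=0.1088,φ=1.5425) and Σ D·Y over m':
  (-0.3321+0.0153i)·(-0.0045-0.0003i)  (+0.2704-0.4901i)·(+0.0024-0.0834i)  (+0.1743+0.3071i)·(+0.6196+0.0000i)  (+0.2571+0.0088i)·(-0.0024-0.0834i)  (-0.3425+0.5177i)·(-0.0045+0.0003i)
Y_2^1(R⁻¹ n̂) = +0.070845+0.142709i

Re=0.0708 Im=0.1427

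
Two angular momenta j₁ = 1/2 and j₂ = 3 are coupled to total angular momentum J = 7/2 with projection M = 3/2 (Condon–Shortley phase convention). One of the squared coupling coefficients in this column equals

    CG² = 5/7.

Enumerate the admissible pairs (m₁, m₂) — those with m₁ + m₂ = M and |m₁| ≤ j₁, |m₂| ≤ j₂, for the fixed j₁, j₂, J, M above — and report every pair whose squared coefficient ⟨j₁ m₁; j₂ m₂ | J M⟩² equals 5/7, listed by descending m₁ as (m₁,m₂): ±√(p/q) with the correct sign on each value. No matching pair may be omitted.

Admissible pairs with m₁+m₂ = M = 3/2: (-1/2,2), (1/2,1)
  (m₁,m₂)=(1/2,1): CG² = 5/7, CG = +√(5/7)   ← matches the target
  (m₁,m₂)=(-1/2,2): CG² = 2/7, CG = +√(2/7)
Pairs with CG² = 5/7: (1/2,1): +√(5/7)

(1/2,1): +√(5/7)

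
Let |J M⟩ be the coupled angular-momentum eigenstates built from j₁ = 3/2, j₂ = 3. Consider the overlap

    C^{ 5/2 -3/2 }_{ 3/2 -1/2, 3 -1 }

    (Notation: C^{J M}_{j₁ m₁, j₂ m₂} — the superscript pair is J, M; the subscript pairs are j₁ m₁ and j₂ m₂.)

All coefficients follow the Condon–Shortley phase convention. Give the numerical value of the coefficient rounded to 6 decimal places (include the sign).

−√(7/20) = -0.591608

j₁+j₂−J=2  J+j₁−j₂=1  J−j₁+j₂=4  j₁+j₂+J+1=8
(j₁±m₁, j₂±m₂, J±M) = (1,2,2,4,1,4)
P² = 576/35
sum k=1..2:
  [1] −1/6 = -1/6
  [2] +1/48 = 1/48
S = -7/48
C² = P²·S² = 7/20 ; C = -0.591608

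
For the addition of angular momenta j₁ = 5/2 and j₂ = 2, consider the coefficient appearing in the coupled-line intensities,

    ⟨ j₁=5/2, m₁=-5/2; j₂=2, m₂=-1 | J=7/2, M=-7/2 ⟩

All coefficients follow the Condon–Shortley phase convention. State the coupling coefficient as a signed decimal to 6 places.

√[8·1!4!3!/9! · 0!5!1!3!0!7!] = √(11520)
  +(−1)^1/∏(1,0,4,0,0,3)! = -1/144  (running -1/144)
⟨..|..⟩ = √(11520)·(-1/144) = -0.745356

−√(5/9) = -0.745356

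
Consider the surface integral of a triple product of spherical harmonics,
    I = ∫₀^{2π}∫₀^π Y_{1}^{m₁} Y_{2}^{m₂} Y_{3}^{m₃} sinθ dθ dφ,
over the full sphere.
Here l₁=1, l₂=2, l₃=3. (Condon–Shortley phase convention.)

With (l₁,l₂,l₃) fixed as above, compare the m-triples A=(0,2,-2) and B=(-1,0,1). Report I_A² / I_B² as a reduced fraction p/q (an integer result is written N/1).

5/6

l's match ⇒ only the (l;m) 3-j factors differ between A and B.
A: triangle coeff Δ(1,2,3) = 1/105; Σ_t [0,0]: t=0:+1/24 = 1/24; (3j)²=1/21 [(1 2 3; 0 2 -2)], sign=-1
B: triangle coeff Δ(1,2,3) = 1/105; Σ_t [0,0]: t=0:+1/8 = 1/8; (3j)²=2/35 [(1 2 3; -1 0 1)], sign=+1
I_A²/I_B² = (1/21)/(2/35) = 5/6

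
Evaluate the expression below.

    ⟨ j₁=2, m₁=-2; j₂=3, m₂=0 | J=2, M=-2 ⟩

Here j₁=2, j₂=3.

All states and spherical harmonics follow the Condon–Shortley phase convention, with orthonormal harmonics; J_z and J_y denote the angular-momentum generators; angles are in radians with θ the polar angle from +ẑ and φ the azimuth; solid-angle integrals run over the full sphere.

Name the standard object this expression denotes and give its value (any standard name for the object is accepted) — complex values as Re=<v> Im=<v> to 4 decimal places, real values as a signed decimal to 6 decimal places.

Clebsch–Gordan coefficient, −√(1/14) ≈ -0.267261

This is a Clebsch–Gordan (vector-coupling) coefficient.
triangle: 3!×1!×3!/8! = 36/40320
(j±m)!: 0!×4!×3!×3!×0!×4! = 20736
prefactor² = (2J+1)×Δ×N² = 648/7
  k=3: −1/(3!×0!×1!×0!×0!×3!) = -1/36
Σ = -1/36  ⇒  CG² = 648/7×(-1/36)² = 1/14
CG = −√(1/14) = -0.267261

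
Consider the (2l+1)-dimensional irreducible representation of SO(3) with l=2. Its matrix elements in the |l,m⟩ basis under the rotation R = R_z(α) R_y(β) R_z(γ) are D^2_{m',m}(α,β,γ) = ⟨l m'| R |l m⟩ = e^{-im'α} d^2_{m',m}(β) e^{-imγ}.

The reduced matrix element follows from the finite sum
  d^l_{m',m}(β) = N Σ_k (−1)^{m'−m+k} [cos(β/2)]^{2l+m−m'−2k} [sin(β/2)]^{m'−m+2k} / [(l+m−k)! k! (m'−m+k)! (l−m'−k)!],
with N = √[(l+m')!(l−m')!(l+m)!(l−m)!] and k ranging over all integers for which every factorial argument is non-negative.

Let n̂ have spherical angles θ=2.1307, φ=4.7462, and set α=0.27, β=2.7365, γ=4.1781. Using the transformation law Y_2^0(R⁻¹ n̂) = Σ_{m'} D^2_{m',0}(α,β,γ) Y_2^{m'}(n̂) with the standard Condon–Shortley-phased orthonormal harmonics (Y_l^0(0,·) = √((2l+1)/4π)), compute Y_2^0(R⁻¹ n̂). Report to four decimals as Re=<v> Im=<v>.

Need the full column D^2_{m',0} for m'=−2..2 at α=0.2700, β=2.7365, γ=4.1781.
cos(β/2)=0.201164, sin(β/2)=0.979558
d^2_{-2,0}: single k=2 term ⇒ +0.095112;  D = +0.081579+0.048901i
d^2_{-1,0}: k∈[1..2] ⇒ +0.019533 -0.463144 = -0.443612;  D = -0.427540-0.118325i
d^2_{0,0}: k∈[0..2] ⇒ +0.001638 -0.155318 +0.920703 = +0.767023;  D = +0.767023+0.000000i
d^2_{1,0}: k∈[0..1] ⇒ -0.019533 +0.463144 = +0.443612;  D = +0.427540-0.118325i
d^2_{2,0}: single k=0 term ⇒ +0.095112;  D = +0.081579-0.048901i
Y_2^{m'}(θ=2.1307,φ=4.7462) and Σ D·Y over m':
  (+0.0816+0.0489i)·(-0.2767+0.0187i)  (-0.4275-0.1183i)·(-0.0118-0.3475i)  (+0.7670+0.0000i)·(-0.0485+0.0000i)  (+0.4275-0.1183i)·(+0.0118-0.3475i)  (+0.0816-0.0489i)·(-0.2767-0.0187i)
Y_2^0(R⁻¹ n̂) = -0.156354+0.000000i

Re=-0.1564 Im=0.0000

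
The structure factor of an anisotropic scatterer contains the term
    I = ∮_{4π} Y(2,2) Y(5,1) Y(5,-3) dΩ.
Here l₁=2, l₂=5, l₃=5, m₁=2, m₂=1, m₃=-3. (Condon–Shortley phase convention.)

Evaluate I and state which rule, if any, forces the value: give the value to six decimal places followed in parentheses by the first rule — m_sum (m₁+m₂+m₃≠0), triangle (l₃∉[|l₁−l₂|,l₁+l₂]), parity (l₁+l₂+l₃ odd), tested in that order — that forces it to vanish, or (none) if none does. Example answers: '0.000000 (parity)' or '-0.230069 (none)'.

m-sum 0 ✓  L=12 even ✓  3≤5≤7 ✓
Π(2lᵢ+1) = 5×11×11 = 605
triangle coeff Δ(2,5,5) = 1/38610
Σ_t [0,2]: t=0:+1/2880 t=1:−1/576 t=2:+1/2880 = -1/960
(3j)²=10/429 [(2 5 5; 0 0 0)], sign=+1
Σ_t [0,0]: t=0:+1/5760 = 1/5760
(3j)²=56/2145 [(2 5 5; 2 1 -3)], sign=+1
⇒ 4πI² = 560/1521
I = (+1)√(560/1521/(4π)) = 0.17116875
No selection rule forces the value: the integral is nonzero (none).

0.171169 (none)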